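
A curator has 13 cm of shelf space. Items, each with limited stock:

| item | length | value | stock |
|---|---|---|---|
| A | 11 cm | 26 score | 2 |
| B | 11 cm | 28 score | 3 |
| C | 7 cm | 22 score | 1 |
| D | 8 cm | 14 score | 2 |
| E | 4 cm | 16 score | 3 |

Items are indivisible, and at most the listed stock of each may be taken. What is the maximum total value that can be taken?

48 score

Best selections within length 13 and stock limits:
- 3×E: length 12, value 48
- 1×C + 1×E: length 11, value 38
Best: 48 score.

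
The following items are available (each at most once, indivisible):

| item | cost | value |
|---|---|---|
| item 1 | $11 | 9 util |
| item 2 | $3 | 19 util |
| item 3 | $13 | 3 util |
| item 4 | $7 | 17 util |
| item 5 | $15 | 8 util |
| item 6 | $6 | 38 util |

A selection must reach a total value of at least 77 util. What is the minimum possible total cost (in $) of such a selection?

27

Subsets with value ≥ 77, sorted by total cost:
- item 1+item 2+item 4+item 6: cost 27, value 83
- item 2+item 3+item 4+item 6: cost 29, value 77
Minimum cost: 27 $.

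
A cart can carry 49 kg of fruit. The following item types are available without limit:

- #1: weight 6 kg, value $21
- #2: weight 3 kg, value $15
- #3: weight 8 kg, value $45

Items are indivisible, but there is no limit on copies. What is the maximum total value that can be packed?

$270

Best value-per-unit is #3 at 45/8; filling with it alone gives 6×45 = 270.
Optimal mix: 3×#2 + 5×#3 → weight 49, value 270.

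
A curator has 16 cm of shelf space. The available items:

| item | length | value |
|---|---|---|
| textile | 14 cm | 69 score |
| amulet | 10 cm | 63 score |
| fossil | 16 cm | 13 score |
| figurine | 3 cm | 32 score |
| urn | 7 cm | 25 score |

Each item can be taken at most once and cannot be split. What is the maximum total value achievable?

Check high-value combinations within 16 cm:
- amulet+figurine: length 10+3=13, value 63+32=95
- textile: length 14, value 69
- amulet: length 10, value 63
Best: 95 score.

95 score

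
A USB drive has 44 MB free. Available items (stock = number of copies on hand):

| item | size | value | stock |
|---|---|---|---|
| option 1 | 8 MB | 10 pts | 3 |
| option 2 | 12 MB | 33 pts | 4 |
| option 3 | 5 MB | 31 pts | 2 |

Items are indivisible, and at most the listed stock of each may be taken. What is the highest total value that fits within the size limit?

Best selections within size 44 and stock limits:
- 1×option 1 + 2×option 2 + 2×option 3: size 42, value 138
- 3×option 2 + 1×option 3: size 41, value 130
- 2×option 2 + 2×option 3: size 34, value 128
Best: 138 pts.

138 pts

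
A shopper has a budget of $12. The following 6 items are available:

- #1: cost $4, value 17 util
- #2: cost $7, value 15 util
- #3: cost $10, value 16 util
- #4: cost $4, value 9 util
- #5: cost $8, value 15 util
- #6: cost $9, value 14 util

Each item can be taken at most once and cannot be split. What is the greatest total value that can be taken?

32 util

This is a 0/1 knapsack; check combinations near the capacity.
- #1+#2: cost 4+7=11, value 17+15=32
- #1+#5: cost 4+8=12, value 17+15=32
- #1+#4: cost 4+4=8, value 17+9=26
Best: 32 util.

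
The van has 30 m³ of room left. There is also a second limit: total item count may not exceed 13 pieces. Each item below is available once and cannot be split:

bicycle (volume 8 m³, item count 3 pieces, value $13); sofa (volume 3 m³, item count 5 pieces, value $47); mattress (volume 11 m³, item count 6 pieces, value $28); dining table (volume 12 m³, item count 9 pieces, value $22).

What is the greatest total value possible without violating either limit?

$75

Feasible sets respecting both limits:
- sofa+mattress: volume 14, item count 11, value 75
- bicycle+sofa: volume 11, item count 8, value 60
- sofa: volume 3, item count 5, value 47
Best: $75.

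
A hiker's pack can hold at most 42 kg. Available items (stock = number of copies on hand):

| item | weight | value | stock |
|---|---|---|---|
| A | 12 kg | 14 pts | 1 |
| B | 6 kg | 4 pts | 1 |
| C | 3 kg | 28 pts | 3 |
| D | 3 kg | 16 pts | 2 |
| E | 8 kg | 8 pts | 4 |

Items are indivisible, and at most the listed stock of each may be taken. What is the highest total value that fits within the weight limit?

142 pts

Top feasible selections:
- 1×A + 1×B + 3×C + 2×D + 1×E: weight 41, value 142
- 3×C + 2×D + 3×E: weight 39, value 140
- 1×A + 3×C + 2×D + 1×E: weight 35, value 138
- 1×B + 3×C + 2×D + 2×E: weight 37, value 136
Best: 142 pts.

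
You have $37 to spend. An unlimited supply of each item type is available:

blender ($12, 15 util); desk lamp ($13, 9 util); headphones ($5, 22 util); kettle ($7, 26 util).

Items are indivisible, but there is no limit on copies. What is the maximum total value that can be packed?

158 util

Best value-per-unit is headphones at 22/5; filling with it alone gives 7×22 = 154.
Optimal mix: 6×headphones + 1×kettle → cost 37, value 158.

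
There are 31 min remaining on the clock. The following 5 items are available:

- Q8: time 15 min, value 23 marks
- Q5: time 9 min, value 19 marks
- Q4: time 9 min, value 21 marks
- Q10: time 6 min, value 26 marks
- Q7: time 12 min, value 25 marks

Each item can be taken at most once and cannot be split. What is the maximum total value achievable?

72 marks

Check high-value combinations within 31 min:
- Q4+Q10+Q7: time 9+6+12=27, value 21+26+25=72
- Q5+Q10+Q7: time 9+6+12=27, value 19+26+25=70
- Q8+Q4+Q10: time 15+9+6=30, value 23+21+26=70
- Q8+Q5+Q10: time 15+9+6=30, value 23+19+26=68
- Q5+Q4+Q10: time 9+9+6=24, value 19+21+26=66
Best: 72 marks.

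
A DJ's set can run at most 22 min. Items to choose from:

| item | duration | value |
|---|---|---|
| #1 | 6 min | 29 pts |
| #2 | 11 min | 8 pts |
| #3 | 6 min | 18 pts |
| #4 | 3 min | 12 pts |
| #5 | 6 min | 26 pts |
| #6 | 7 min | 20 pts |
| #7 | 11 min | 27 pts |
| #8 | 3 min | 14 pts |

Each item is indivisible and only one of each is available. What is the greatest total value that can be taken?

This is a 0/1 knapsack; check combinations near the capacity.
- #1+#5+#6+#8: duration 6+6+7+3=22, value 29+26+20+14=89
- #1+#3+#5+#8: duration 6+6+6+3=21, value 29+18+26+14=87
- #1+#4+#5+#6: duration 6+3+6+7=22, value 29+12+26+20=87
- #1+#3+#4+#5: duration 6+6+3+6=21, value 29+18+12+26=85
Best: 89 pts.

89 pts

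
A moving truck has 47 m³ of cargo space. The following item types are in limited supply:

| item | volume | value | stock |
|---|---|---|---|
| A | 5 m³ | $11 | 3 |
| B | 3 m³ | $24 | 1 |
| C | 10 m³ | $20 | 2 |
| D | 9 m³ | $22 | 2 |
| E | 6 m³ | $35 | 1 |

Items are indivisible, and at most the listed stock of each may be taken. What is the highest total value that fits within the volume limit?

$145

Best selections within volume 47 and stock limits:
- 2×A + 1×B + 1×C + 2×D + 1×E: volume 47, value 145
- 1×B + 2×C + 2×D + 1×E: volume 47, value 143
Best: $145.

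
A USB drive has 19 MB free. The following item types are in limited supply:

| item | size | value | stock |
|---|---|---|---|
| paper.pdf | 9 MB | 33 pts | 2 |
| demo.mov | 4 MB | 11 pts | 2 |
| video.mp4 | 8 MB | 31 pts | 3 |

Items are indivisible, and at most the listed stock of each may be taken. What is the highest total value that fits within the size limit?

Best selections within size 19 and stock limits:
- 2×paper.pdf: size 18, value 66
- 1×paper.pdf + 1×video.mp4: size 17, value 64
- 2×video.mp4: size 16, value 62
Best: 66 pts.

66 pts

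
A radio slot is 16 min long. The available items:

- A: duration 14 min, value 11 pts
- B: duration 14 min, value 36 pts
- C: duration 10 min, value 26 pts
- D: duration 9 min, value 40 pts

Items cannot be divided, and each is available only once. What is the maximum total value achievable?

40 pts

This is a 0/1 knapsack; check combinations near the capacity.
- D: duration 9, value 40
- B: duration 14, value 36
- C: duration 10, value 26
- A: duration 14, value 11
Best: 40 pts.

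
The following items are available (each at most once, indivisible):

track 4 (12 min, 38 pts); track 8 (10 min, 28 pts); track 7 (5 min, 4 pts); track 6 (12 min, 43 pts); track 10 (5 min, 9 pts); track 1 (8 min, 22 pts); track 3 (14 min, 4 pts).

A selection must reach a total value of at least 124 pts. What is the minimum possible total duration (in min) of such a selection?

Subsets with value ≥ 124, sorted by total duration:
- track 4+track 8+track 6+track 1: duration 42, value 131
- track 4+track 8+track 6+track 10+track 1: duration 47, value 140
Minimum duration: 42 min.

42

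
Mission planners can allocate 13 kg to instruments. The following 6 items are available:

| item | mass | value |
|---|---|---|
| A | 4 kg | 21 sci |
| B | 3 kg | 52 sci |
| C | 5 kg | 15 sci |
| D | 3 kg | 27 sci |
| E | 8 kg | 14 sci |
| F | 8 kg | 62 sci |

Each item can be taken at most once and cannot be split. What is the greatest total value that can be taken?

Check high-value combinations within 13 kg:
- B+F: mass 3+8=11, value 52+62=114
- A+B+D: mass 4+3+3=10, value 21+52+27=100
- B+C+D: mass 3+5+3=11, value 52+15+27=94
- D+F: mass 3+8=11, value 27+62=89
- A+B+C: mass 4+3+5=12, value 21+52+15=88
Best: 114 sci.

114 sci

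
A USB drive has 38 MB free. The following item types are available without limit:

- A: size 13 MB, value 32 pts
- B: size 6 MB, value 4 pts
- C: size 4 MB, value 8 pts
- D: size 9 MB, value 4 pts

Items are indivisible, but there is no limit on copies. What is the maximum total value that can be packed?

Best value-per-unit is A at 32/13; filling with it alone gives 2×32 = 64.
Optimal mix: 2×A + 3×C → size 38, value 88.

88 pts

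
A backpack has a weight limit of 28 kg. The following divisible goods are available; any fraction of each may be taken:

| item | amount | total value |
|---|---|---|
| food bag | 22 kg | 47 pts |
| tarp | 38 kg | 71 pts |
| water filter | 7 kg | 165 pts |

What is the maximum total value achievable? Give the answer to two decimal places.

209.86

Take in order of value per unit:
- water filter (165/7 per unit): all 7 → value 165, running total 165.00
- food bag (47/22 per unit): 21 of 22 → value 21×47/22 = 44.8636, running total 209.86
Total 209.86.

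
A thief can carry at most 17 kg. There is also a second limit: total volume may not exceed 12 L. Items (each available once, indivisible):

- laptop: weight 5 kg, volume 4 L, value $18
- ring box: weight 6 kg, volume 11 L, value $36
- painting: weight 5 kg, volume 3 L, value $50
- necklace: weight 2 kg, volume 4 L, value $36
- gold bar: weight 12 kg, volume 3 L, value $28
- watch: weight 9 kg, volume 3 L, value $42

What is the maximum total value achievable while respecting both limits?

Feasible sets respecting both limits:
- painting+necklace+watch: weight 16, volume 10, value 128
- laptop+painting+necklace: weight 12, volume 11, value 104
- laptop+necklace+watch: weight 16, volume 11, value 96
- painting+watch: weight 14, volume 6, value 92
Best: $128.

$128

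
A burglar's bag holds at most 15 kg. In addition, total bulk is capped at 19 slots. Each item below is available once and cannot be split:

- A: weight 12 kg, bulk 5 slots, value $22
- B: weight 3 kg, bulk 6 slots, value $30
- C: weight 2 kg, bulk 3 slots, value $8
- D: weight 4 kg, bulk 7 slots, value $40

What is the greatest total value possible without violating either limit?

$78

Feasible sets respecting both limits:
- B+C+D: weight 9, bulk 16, value 78
- B+D: weight 7, bulk 13, value 70
- A+B: weight 15, bulk 11, value 52
- C+D: weight 6, bulk 10, value 48
Best: $78.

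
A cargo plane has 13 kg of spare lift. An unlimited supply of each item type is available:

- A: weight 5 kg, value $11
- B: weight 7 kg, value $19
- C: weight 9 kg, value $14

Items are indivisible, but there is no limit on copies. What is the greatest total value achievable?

$30

Best value-per-unit is B at 19/7; filling with it alone gives 1×19 = 19.
Optimal mix: 1×A + 1×B → weight 12, value 30.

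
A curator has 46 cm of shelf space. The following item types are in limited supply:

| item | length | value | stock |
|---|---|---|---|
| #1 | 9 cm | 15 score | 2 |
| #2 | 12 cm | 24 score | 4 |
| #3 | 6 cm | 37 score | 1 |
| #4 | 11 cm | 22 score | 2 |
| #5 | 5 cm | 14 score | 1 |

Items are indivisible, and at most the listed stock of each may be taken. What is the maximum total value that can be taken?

121 score

Best selections within length 46 and stock limits:
- 2×#2 + 1×#3 + 1×#4 + 1×#5: length 46, value 121
- 1×#2 + 1×#3 + 2×#4 + 1×#5: length 45, value 119
- 1×#1 + 2×#2 + 1×#3 + 1×#5: length 44, value 114
Best: 121 score.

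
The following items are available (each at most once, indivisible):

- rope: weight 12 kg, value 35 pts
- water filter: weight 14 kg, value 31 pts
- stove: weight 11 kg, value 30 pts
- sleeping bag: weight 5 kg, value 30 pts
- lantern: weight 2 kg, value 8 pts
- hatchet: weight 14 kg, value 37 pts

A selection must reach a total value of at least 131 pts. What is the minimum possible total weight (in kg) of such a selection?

Subsets with value ≥ 131, sorted by total weight:
- rope+stove+sleeping bag+hatchet: weight 42, value 132
- rope+stove+sleeping bag+lantern+hatchet: weight 44, value 140
- rope+water filter+stove+sleeping bag+lantern: weight 44, value 134
- rope+water filter+sleeping bag+hatchet: weight 45, value 133
Minimum weight: 42 kg.

42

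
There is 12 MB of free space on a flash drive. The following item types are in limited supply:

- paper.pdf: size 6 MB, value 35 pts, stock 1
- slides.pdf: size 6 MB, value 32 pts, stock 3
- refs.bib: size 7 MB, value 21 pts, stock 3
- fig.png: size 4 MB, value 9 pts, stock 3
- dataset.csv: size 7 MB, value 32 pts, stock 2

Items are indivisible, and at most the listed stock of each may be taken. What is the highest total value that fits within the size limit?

Top feasible selections:
- 1×paper.pdf + 1×slides.pdf: size 12, value 67
- 2×slides.pdf: size 12, value 64
- 1×paper.pdf + 1×fig.png: size 10, value 44
Best: 67 pts.

67 pts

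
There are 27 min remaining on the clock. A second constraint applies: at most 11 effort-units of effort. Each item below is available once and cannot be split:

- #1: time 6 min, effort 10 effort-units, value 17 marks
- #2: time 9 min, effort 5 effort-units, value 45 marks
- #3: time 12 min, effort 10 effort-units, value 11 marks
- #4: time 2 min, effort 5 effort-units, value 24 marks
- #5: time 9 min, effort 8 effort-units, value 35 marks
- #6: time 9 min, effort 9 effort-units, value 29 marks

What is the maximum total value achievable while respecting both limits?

Feasible sets respecting both limits:
- #2+#4: time 11, effort 10, value 69
- #2: time 9, effort 5, value 45
- #5: time 9, effort 8, value 35
Best: 69 marks.

69 marks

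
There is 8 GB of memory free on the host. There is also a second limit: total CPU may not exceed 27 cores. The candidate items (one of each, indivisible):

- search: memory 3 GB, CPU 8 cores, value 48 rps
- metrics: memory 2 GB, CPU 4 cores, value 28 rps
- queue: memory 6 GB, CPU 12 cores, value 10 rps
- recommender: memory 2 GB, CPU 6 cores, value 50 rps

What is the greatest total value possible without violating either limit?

126 rps

Feasible sets respecting both limits:
- search+metrics+recommender: memory 7, CPU 18, value 126
- search+recommender: memory 5, CPU 14, value 98
- metrics+recommender: memory 4, CPU 10, value 78
Best: 126 rps.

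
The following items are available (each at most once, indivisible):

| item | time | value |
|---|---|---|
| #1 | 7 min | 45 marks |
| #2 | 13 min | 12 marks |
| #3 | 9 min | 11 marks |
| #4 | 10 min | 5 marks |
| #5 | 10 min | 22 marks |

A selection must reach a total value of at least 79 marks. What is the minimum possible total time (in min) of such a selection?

30

Subsets with value ≥ 79, sorted by total time:
- #1+#2+#5: time 30, value 79
- #1+#3+#4+#5: time 36, value 83
Minimum time: 30 min.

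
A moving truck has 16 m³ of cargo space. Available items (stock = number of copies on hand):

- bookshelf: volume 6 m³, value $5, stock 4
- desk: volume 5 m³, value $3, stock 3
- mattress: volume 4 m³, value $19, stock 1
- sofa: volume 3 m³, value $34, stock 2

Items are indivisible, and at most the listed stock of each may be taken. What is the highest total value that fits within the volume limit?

$92

Top feasible selections:
- 1×bookshelf + 1×mattress + 2×sofa: volume 16, value 92
- 1×desk + 1×mattress + 2×sofa: volume 15, value 90
- 1×mattress + 2×sofa: volume 10, value 87
Best: $92.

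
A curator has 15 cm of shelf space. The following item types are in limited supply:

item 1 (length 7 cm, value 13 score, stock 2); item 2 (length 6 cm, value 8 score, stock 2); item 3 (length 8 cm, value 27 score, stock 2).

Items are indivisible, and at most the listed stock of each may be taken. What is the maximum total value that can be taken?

40 score

Top feasible selections:
- 1×item 1 + 1×item 3: length 15, value 40
- 1×item 2 + 1×item 3: length 14, value 35
Best: 40 score.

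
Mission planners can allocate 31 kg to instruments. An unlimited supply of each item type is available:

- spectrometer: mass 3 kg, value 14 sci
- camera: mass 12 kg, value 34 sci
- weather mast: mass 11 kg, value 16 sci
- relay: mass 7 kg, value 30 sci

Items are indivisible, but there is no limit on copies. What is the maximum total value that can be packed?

142 sci

Best value-per-unit is spectrometer at 14/3; filling with it alone gives 10×14 = 140.
Optimal mix: 8×spectrometer + 1×relay → mass 31, value 142.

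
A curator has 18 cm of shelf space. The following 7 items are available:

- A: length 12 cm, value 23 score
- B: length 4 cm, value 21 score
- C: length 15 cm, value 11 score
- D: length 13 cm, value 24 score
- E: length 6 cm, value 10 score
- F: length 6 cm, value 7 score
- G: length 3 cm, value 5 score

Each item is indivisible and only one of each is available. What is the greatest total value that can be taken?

45 score

Check high-value combinations within 18 cm:
- B+D: length 4+13=17, value 21+24=45
- A+B: length 12+4=16, value 23+21=44
- B+E+F: length 4+6+6=16, value 21+10+7=38
Best: 45 score.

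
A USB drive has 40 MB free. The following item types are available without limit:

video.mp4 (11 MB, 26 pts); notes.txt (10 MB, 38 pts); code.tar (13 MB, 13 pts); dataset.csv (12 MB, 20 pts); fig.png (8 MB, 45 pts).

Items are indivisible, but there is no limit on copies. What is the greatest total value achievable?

Best value-per-unit is fig.png at 45/8, and filling with it alone uses size 5×8=40. No mix of the others beats 5×45 = 225.

225 pts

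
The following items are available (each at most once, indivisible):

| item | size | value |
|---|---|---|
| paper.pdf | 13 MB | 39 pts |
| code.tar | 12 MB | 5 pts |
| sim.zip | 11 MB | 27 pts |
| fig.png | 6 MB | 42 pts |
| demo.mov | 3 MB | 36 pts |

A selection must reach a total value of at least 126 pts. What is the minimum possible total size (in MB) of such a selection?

33

Subsets with value ≥ 126, sorted by total size:
- paper.pdf+sim.zip+fig.png+demo.mov: size 33, value 144
- paper.pdf+code.tar+sim.zip+fig.png+demo.mov: size 45, value 149
Minimum size: 33 MB.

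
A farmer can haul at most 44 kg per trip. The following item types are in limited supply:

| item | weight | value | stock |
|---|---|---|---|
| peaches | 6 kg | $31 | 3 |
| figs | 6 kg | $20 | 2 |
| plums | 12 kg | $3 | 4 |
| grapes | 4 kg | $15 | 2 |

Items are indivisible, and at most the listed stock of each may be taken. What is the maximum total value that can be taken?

Best selections within weight 44 and stock limits:
- 3×peaches + 2×figs + 2×grapes: weight 38, value 163
- 3×peaches + 2×figs + 1×grapes: weight 34, value 148
- 3×peaches + 1×figs + 1×plums + 2×grapes: weight 44, value 146
- 3×peaches + 1×figs + 2×grapes: weight 32, value 143
Best: $163.

$163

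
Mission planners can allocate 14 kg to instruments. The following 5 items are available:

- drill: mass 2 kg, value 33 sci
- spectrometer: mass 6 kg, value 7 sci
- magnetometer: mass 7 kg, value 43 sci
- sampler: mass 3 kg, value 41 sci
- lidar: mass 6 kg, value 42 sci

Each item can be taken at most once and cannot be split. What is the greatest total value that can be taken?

Check high-value combinations within 14 kg:
- drill+magnetometer+sampler: mass 2+7+3=12, value 33+43+41=117
- drill+sampler+lidar: mass 2+3+6=11, value 33+41+42=116
- magnetometer+lidar: mass 7+6=13, value 43+42=85
- magnetometer+sampler: mass 7+3=10, value 43+41=84
Best: 117 sci.

117 sci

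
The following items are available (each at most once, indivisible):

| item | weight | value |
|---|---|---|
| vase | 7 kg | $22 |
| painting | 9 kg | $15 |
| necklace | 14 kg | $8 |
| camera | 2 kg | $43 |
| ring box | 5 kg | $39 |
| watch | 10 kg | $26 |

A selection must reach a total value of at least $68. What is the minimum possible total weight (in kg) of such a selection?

7

Subsets with value ≥ 68, sorted by total weight:
- camera+ring box: weight 7, value 82
- camera+watch: weight 12, value 69
Minimum weight: 7 kg.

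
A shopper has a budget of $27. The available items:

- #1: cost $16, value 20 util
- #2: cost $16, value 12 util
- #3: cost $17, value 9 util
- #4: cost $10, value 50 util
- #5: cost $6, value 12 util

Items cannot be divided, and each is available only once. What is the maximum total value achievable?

This is a 0/1 knapsack; check combinations near the capacity.
- #1+#4: cost 16+10=26, value 20+50=70
- #4+#5: cost 10+6=16, value 50+12=62
- #2+#4: cost 16+10=26, value 12+50=62
Best: 70 util.

70 util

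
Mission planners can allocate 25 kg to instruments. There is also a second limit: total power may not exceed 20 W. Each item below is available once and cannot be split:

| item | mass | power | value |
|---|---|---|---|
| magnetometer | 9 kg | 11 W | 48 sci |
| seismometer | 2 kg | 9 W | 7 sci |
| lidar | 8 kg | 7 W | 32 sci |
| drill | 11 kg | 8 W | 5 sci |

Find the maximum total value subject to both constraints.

Feasible sets respecting both limits:
- magnetometer+lidar: mass 17, power 18, value 80
- magnetometer+seismometer: mass 11, power 20, value 55
- magnetometer+drill: mass 20, power 19, value 53
Best: 80 sci.

80 sci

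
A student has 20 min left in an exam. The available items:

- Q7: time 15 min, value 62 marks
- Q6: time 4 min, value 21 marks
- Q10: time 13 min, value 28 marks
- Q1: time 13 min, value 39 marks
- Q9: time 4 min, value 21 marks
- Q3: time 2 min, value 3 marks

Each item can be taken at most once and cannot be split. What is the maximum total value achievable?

83 marks

Check high-value combinations within 20 min:
- Q7+Q6: time 15+4=19, value 62+21=83
- Q7+Q9: time 15+4=19, value 62+21=83
- Q7+Q3: time 15+2=17, value 62+3=65
- Q6+Q1+Q3: time 4+13+2=19, value 21+39+3=63
Best: 83 marks.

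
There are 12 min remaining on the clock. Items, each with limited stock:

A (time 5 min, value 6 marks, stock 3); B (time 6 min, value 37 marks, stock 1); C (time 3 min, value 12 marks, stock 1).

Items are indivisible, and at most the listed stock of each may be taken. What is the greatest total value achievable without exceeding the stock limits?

Top feasible selections:
- 1×B + 1×C: time 9, value 49
- 1×A + 1×B: time 11, value 43
- 1×B: time 6, value 37
- 1×A + 1×C: time 8, value 18
Best: 49 marks.

49 marks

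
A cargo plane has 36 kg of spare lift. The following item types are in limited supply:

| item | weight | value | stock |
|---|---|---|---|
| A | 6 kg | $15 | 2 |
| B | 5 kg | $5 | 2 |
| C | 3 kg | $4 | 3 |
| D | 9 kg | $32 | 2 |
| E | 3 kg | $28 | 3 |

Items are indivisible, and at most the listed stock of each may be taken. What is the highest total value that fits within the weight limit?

$167

Top feasible selections:
- 1×A + 1×C + 2×D + 3×E: weight 36, value 167
- 1×A + 2×D + 3×E: weight 33, value 163
- 3×C + 2×D + 3×E: weight 36, value 160
- 1×B + 1×C + 2×D + 3×E: weight 35, value 157
Best: $167.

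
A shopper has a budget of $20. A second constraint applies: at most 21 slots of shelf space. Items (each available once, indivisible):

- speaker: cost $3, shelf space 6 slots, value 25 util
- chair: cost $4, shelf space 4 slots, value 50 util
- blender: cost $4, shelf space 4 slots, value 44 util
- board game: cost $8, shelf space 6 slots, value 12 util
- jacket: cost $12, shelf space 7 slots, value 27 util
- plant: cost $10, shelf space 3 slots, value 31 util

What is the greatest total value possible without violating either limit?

131 util

Feasible sets respecting both limits:
- speaker+chair+blender+board game: cost 19, shelf space 20, value 131
- chair+blender+plant: cost 18, shelf space 11, value 125
- chair+blender+jacket: cost 20, shelf space 15, value 121
- speaker+chair+blender: cost 11, shelf space 14, value 119
Best: 131 util.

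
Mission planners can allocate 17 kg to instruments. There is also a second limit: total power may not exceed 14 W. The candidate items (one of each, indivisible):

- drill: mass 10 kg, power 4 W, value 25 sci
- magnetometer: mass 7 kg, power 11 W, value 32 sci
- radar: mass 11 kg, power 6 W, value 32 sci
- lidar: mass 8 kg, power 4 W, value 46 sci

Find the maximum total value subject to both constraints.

Feasible sets respecting both limits:
- lidar: mass 8, power 4, value 46
- magnetometer: mass 7, power 11, value 32
- radar: mass 11, power 6, value 32
Best: 46 sci.

46 sci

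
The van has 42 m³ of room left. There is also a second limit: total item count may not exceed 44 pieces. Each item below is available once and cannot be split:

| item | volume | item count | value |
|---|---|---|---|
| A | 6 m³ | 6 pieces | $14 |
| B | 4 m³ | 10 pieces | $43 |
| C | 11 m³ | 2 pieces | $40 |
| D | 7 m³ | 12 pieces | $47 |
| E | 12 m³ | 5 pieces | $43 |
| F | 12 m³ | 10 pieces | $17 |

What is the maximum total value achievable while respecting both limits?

Feasible sets respecting both limits:
- A+B+C+D+E: volume 40, item count 35, value 187
- B+C+D+E: volume 34, item count 29, value 173
- A+B+D+E+F: volume 41, item count 43, value 164
- A+B+C+D+F: volume 40, item count 40, value 161
Best: $187.

$187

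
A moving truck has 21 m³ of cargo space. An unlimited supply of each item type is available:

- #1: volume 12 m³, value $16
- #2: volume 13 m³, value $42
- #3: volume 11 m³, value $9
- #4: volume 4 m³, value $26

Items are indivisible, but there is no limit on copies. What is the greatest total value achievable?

Best value-per-unit is #4 at 26/4, and filling with it alone uses volume 5×4=20. No mix of the others beats 5×26 = 130.

$130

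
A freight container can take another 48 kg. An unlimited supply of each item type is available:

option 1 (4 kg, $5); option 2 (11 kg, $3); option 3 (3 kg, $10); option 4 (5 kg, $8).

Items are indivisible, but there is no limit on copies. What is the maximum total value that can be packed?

$160

Best value-per-unit is option 3 at 10/3, and filling with it alone uses weight 16×3=48. No mix of the others beats 16×10 = 160.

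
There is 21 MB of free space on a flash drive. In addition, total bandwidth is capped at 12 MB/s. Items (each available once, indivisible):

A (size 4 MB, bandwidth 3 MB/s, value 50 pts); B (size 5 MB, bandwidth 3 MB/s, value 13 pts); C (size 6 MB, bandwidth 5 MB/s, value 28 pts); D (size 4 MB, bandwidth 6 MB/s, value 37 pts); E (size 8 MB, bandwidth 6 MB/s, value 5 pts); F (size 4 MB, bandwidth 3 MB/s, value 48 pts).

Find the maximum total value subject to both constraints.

135 pts

Feasible sets respecting both limits:
- A+D+F: size 12, bandwidth 12, value 135
- A+C+F: size 14, bandwidth 11, value 126
- A+B+F: size 13, bandwidth 9, value 111
Best: 135 pts.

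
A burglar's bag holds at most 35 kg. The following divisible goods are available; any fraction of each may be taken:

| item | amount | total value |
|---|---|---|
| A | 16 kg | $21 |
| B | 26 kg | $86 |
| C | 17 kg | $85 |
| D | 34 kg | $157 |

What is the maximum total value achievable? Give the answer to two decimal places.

Take in order of value per unit:
- C (85/17 per unit): all 17 → value 85, running total 85.00
- D (157/34 per unit): 18 of 34 → value 18×157/34 = 83.1176, running total 168.12
Total 168.12.

168.12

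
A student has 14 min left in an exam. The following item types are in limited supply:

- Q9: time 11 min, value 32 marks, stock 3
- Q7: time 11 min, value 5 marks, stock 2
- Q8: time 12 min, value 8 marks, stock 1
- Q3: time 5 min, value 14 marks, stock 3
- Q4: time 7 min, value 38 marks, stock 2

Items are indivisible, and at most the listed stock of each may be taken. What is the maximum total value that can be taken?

76 marks

Top feasible selections:
- 2×Q4: time 14, value 76
- 1×Q3 + 1×Q4: time 12, value 52
- 1×Q4: time 7, value 38
Best: 76 marks.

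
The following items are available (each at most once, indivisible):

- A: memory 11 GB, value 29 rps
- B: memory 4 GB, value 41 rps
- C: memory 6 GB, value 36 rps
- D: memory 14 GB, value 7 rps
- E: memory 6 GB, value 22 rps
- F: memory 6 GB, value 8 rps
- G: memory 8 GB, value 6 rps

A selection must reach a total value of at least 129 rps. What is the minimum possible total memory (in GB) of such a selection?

Subsets with value ≥ 129, sorted by total memory:
- A+B+C+E+F: memory 33, value 136
- A+B+C+E+G: memory 35, value 134
- A+B+C+E+F+G: memory 41, value 142
Minimum memory: 33 GB.

33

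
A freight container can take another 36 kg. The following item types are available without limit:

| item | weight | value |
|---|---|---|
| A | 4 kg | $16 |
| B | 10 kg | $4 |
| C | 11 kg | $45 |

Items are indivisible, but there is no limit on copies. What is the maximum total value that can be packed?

Best value-per-unit is C at 45/11; filling with it alone gives 3×45 = 135.
Optimal mix: 9×A → weight 36, value 144.

$144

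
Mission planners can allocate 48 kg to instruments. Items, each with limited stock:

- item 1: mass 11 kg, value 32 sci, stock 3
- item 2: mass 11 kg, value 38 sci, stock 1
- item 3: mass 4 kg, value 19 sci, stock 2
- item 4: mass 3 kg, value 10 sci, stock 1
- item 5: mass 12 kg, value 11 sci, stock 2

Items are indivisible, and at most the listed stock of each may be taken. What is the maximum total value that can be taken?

Best selections within mass 48 and stock limits:
- 3×item 1 + 1×item 2 + 1×item 3: mass 48, value 153
- 2×item 1 + 1×item 2 + 2×item 3 + 1×item 4: mass 44, value 150
- 3×item 1 + 2×item 3 + 1×item 4: mass 44, value 144
- 3×item 1 + 1×item 2 + 1×item 4: mass 47, value 144
Best: 153 sci.

153 sci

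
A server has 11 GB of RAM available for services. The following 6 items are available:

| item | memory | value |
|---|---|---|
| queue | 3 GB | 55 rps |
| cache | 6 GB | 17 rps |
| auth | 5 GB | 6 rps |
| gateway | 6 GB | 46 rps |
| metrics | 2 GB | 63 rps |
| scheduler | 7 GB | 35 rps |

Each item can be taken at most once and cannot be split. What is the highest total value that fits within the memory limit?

Check high-value combinations within 11 GB:
- queue+gateway+metrics: memory 3+6+2=11, value 55+46+63=164
- queue+cache+metrics: memory 3+6+2=11, value 55+17+63=135
- queue+auth+metrics: memory 3+5+2=10, value 55+6+63=124
Best: 164 rps.

164 rps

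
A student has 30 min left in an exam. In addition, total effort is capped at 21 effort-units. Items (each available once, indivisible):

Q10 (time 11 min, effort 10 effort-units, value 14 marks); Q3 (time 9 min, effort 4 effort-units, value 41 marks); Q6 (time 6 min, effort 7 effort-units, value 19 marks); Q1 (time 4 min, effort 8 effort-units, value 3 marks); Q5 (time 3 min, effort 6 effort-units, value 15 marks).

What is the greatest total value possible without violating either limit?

Feasible sets respecting both limits:
- Q3+Q6+Q5: time 18, effort 17, value 75
- Q10+Q3+Q6: time 26, effort 21, value 74
- Q10+Q3+Q5: time 23, effort 20, value 70
Best: 75 marks.

75 marks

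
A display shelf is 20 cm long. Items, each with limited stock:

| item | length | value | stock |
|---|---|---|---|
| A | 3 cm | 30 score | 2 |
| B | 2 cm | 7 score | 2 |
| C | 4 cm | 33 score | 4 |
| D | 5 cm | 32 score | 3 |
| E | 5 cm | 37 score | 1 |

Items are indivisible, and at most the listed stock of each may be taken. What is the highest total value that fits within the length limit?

Top feasible selections:
- 1×A + 3×C + 1×E: length 20, value 166
- 2×A + 1×B + 3×C: length 20, value 166
- 2×A + 2×C + 1×E: length 19, value 163
Best: 166 score.

166 score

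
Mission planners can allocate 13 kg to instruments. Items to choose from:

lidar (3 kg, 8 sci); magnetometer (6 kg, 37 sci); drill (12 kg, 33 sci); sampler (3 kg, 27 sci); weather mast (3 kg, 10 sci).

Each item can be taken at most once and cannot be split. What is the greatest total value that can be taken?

74 sci

Check high-value combinations within 13 kg:
- magnetometer+sampler+weather mast: mass 6+3+3=12, value 37+27+10=74
- lidar+magnetometer+sampler: mass 3+6+3=12, value 8+37+27=72
- magnetometer+sampler: mass 6+3=9, value 37+27=64
Best: 74 sci.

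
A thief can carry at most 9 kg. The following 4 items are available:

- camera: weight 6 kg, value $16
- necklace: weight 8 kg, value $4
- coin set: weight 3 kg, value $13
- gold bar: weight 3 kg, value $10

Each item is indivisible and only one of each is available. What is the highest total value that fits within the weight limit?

$29

This is a 0/1 knapsack; check combinations near the capacity.
- camera+coin set: weight 6+3=9, value 16+13=29
- camera+gold bar: weight 6+3=9, value 16+10=26
- coin set+gold bar: weight 3+3=6, value 13+10=23
- camera: weight 6, value 16
Best: $29.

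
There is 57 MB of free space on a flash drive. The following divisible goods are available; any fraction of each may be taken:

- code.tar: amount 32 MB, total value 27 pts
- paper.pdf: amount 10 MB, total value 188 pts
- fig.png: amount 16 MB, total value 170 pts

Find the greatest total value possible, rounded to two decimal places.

Take in order of value per unit:
- paper.pdf (188/10 per unit): all 10 → value 188, running total 188.00
- fig.png (170/16 per unit): all 16 → value 170, running total 358.00
- code.tar (27/32 per unit): 31 of 32 → value 31×27/32 = 26.1563, running total 384.16
Total 384.16.

384.16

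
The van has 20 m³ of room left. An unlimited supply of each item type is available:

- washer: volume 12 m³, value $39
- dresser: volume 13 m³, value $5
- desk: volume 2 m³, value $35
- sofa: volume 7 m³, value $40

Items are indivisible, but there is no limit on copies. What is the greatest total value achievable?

$350

Best value-per-unit is desk at 35/2, and filling with it alone uses volume 10×2=20. No mix of the others beats 10×35 = 350.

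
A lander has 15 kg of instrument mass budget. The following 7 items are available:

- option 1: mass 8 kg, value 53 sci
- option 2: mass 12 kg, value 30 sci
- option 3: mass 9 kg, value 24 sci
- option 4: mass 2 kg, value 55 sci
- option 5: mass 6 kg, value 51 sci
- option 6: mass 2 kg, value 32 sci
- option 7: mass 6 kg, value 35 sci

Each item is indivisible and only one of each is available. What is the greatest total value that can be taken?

141 sci

Check high-value combinations within 15 kg:
- option 4+option 5+option 7: mass 2+6+6=14, value 55+51+35=141
- option 1+option 4+option 6: mass 8+2+2=12, value 53+55+32=140
- option 4+option 5+option 6: mass 2+6+2=10, value 55+51+32=138
- option 4+option 6+option 7: mass 2+2+6=10, value 55+32+35=122
- option 5+option 6+option 7: mass 6+2+6=14, value 51+32+35=118
Best: 141 sci.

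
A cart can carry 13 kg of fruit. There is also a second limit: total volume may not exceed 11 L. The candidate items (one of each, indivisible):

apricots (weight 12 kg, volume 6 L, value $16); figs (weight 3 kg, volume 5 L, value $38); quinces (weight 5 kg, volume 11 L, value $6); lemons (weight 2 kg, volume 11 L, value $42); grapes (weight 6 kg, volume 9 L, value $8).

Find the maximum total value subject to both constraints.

Feasible sets respecting both limits:
- lemons: weight 2, volume 11, value 42
- figs: weight 3, volume 5, value 38
- apricots: weight 12, volume 6, value 16
Best: $42.

$42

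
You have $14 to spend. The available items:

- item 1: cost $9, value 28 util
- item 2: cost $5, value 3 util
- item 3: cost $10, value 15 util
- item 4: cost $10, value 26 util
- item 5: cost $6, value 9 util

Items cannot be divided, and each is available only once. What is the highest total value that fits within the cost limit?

31 util

Check high-value combinations within $14:
- item 1+item 2: cost 9+5=14, value 28+3=31
- item 1: cost 9, value 28
- item 4: cost 10, value 26
- item 3: cost 10, value 15
- item 2+item 5: cost 5+6=11, value 3+9=12
Best: 31 util.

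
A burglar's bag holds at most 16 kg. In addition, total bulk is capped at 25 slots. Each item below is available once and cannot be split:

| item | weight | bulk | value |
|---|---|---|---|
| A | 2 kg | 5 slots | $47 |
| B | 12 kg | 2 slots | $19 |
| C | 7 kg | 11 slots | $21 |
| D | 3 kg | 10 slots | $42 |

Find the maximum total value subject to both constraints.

Feasible sets respecting both limits:
- A+D: weight 5, bulk 15, value 89
- A+C: weight 9, bulk 16, value 68
- A+B: weight 14, bulk 7, value 66
- C+D: weight 10, bulk 21, value 63
Best: $89.

$89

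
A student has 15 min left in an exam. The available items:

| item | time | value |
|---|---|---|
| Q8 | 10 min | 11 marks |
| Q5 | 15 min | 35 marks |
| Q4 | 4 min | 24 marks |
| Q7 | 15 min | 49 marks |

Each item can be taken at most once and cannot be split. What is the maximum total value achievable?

49 marks

Check high-value combinations within 15 min:
- Q7: time 15, value 49
- Q8+Q4: time 10+4=14, value 11+24=35
- Q5: time 15, value 35
- Q4: time 4, value 24
Best: 49 marks.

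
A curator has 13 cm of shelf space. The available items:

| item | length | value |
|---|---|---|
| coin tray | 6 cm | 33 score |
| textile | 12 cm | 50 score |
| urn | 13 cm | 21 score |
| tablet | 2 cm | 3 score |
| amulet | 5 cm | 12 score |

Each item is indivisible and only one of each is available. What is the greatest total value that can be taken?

Check high-value combinations within 13 cm:
- textile: length 12, value 50
- coin tray+tablet+amulet: length 6+2+5=13, value 33+3+12=48
- coin tray+amulet: length 6+5=11, value 33+12=45
Best: 50 score.

50 score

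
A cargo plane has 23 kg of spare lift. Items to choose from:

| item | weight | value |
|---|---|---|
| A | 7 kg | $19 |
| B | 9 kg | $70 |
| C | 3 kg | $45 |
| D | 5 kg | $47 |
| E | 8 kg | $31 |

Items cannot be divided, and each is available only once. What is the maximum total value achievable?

This is a 0/1 knapsack; check combinations near the capacity.
- B+C+D: weight 9+3+5=17, value 70+45+47=162
- B+D+E: weight 9+5+8=22, value 70+47+31=148
- B+C+E: weight 9+3+8=20, value 70+45+31=146
Best: $162.

$162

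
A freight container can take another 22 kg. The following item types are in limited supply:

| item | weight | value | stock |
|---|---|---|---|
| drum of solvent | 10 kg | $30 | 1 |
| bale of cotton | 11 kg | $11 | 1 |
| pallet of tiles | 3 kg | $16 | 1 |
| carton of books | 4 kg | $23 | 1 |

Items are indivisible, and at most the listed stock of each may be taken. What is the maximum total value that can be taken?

Best selections within weight 22 and stock limits:
- 1×drum of solvent + 1×pallet of tiles + 1×carton of books: weight 17, value 69
- 1×drum of solvent + 1×carton of books: weight 14, value 53
Best: $69.

$69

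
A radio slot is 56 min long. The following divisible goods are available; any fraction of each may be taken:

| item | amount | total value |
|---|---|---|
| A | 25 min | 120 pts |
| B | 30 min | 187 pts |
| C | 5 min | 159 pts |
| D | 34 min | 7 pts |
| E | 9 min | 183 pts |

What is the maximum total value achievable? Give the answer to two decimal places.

586.60

Take in order of value per unit:
- C (159/5 per unit): all 5 → value 159, running total 159.00
- E (183/9 per unit): all 9 → value 183, running total 342.00
- B (187/30 per unit): all 30 → value 187, running total 529.00
- A (120/25 per unit): 12 of 25 → value 12×120/25 = 57.6000, running total 586.60
Total 586.60.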